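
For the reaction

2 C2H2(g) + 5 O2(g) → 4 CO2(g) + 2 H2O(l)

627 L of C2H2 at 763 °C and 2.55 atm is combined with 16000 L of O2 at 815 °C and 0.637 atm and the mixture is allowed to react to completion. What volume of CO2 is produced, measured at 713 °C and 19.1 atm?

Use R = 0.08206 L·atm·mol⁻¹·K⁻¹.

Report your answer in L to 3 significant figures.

n(C2H2) = PV/RT = (2.55 × 627) / (0.08206 × 1036.15) = 18.80 mol
n(O2) = PV/RT = (0.637 × 16000) / (0.08206 × 1088.15) = 114.1 mol
For 18.80 mol C2H2, stoichiometry requires (5/2) × 18.80 = 47.00 mol O2; 114.1 mol is available, so C2H2 is limiting.
n(CO2) = (4/2) × 18.80 = 37.60 mol
V(CO2) = nRT/P = 37.60 × 0.08206 × 986.15 / 19.1 = 159.3 L

159 L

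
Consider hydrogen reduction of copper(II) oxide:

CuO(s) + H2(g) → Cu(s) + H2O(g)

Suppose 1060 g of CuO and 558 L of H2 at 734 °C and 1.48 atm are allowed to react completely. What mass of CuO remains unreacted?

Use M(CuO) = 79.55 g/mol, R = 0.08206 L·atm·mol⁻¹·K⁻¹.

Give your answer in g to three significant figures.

n(CuO) = 1060 / 79.55 = 13.32 mol
n(H2) = PV/RT = (1.48 × 558) / (0.08206 × 1007.15) = 9.992 mol
For 13.32 mol CuO, stoichiometry requires (1/1) × 13.32 = 13.32 mol H2; 9.992 mol is available, so H2 is limiting.
n(CuO) consumed = (1/1) × 9.992 = 9.992 mol; remaining = 13.32 − 9.992 = 3.328 mol
m(CuO) = 3.328 × 79.55 = 264.7 g

265 g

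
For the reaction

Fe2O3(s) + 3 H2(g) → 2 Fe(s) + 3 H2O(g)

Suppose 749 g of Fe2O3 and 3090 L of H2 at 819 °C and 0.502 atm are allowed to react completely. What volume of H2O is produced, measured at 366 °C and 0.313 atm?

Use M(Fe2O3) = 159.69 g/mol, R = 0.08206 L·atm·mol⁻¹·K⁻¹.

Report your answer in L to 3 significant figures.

2360 L

n(Fe2O3) = 749 / 159.69 = 4.690 mol
n(H2) = PV/RT = (0.502 × 3090) / (0.08206 × 1092.15) = 17.31 mol
For 4.690 mol Fe2O3, stoichiometry requires (3/1) × 4.690 = 14.07 mol H2; 17.31 mol is available, so Fe2O3 is limiting.
n(H2O) = (3/1) × 4.690 = 14.07 mol
V(H2O) = nRT/P = 14.07 × 0.08206 × 639.15 / 0.313 = 2358 L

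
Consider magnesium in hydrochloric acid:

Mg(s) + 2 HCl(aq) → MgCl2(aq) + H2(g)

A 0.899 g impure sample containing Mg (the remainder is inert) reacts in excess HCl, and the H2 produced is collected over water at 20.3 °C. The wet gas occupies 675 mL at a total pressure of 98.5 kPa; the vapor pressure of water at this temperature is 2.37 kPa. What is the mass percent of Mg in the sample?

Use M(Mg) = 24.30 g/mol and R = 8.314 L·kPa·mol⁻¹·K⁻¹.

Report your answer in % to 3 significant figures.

P(H2) = 98.5 − 2.37 = 96.13 kPa
n(H2) = PV/RT = (96.13 × 0.6750) / (8.314 × 293.45) = 0.02660 mol
n(Mg) = (1/1) × 0.02660 = 0.02660 mol
m(Mg) = 0.02660 × 24.30 = 0.6464 g
%Mg = 0.6464 / 0.899 × 100 = 71.90%

71.9 %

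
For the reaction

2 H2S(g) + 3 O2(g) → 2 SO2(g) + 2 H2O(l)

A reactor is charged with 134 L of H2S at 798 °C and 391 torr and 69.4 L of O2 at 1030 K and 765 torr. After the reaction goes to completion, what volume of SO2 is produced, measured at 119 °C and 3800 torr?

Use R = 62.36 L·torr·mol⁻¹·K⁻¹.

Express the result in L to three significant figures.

3.55 L

n(H2S) = PV/RT = (391 × 134) / (62.36 × 1071.15) = 0.7844 mol
n(O2) = PV/RT = (765 × 69.4) / (62.36 × 1030) = 0.8266 mol
For 0.7844 mol H2S, stoichiometry requires (3/2) × 0.7844 = 1.177 mol O2; 0.8266 mol is available, so O2 is limiting.
n(SO2) = (2/3) × 0.8266 = 0.5511 mol
V(SO2) = nRT/P = 0.5511 × 62.36 × 392.15 / 3800 = 3.547 L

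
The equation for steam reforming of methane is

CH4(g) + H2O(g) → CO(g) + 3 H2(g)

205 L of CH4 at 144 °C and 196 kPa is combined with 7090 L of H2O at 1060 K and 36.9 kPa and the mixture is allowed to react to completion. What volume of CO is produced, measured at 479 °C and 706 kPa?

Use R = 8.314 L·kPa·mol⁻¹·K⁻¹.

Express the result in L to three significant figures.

n(CH4) = PV/RT = (196 × 205) / (8.314 × 417.15) = 11.59 mol
n(H2O) = PV/RT = (36.9 × 7090) / (8.314 × 1060) = 29.69 mol
For 11.59 mol CH4, stoichiometry requires (1/1) × 11.59 = 11.59 mol H2O; 29.69 mol is available, so CH4 is limiting.
n(CO) = (1/1) × 11.59 = 11.59 mol
V(CO) = nRT/P = 11.59 × 8.314 × 752.15 / 706 = 102.7 L

103 L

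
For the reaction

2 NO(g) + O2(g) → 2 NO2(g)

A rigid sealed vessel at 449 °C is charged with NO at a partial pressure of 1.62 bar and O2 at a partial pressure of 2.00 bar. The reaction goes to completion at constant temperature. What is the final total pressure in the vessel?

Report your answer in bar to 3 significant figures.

2.81 bar

Because the vessel is rigid and T is held at 449 °C, work the stoichiometry in partial pressures (P_i = n_iRT/V).
P(O2) required for 1.62 bar of NO = (1/2) × 1.62 = 0.8100 bar; available 2.00 bar, so NO is limiting.
P(O2) remaining = 2.00 − (1/2) × 1.62 = 1.190 bar
P(gaseous products) = (2)/2 × 1.62 = 1.620 bar
P_total at 449 °C = 1.190 + 1.620 = 2.810 bar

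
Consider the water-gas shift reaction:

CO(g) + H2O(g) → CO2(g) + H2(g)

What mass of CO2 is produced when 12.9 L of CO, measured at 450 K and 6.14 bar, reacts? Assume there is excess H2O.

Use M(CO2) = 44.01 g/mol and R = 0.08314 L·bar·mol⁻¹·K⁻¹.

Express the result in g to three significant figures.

93.2 g

n(CO) = PV/RT = (6.14 × 12.9) / (0.08314 × 450) = 2.117 mol
n(CO2) = (1/1) × 2.117 = 2.117 mol
m(CO2) = 2.117 × 44.01 = 93.17 g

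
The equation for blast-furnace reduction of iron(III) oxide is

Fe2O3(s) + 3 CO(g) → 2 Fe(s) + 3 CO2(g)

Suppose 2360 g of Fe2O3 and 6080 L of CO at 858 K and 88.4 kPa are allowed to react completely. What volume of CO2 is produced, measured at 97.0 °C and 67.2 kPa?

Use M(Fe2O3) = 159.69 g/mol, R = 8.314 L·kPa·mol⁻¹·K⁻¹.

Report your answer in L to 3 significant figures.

n(Fe2O3) = 2360 / 159.69 = 14.78 mol
n(CO) = PV/RT = (88.4 × 6080) / (8.314 × 858) = 75.35 mol
For 14.78 mol Fe2O3, stoichiometry requires (3/1) × 14.78 = 44.34 mol CO; 75.35 mol is available, so Fe2O3 is limiting.
n(CO2) = (3/1) × 14.78 = 44.34 mol
V(CO2) = nRT/P = 44.34 × 8.314 × 370.15 / 67.2 = 2031 L

2030 L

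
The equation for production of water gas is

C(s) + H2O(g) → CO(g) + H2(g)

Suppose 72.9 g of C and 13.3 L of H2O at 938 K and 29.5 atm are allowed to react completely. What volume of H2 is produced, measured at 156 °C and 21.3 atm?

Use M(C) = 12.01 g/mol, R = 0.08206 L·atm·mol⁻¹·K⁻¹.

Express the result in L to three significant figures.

8.43 L

n(C) = 72.9 / 12.01 = 6.070 mol
n(H2O) = PV/RT = (29.5 × 13.3) / (0.08206 × 938) = 5.097 mol
For 6.070 mol C, stoichiometry requires (1/1) × 6.070 = 6.070 mol H2O; 5.097 mol is available, so H2O is limiting.
n(H2) = (1/1) × 5.097 = 5.097 mol
V(H2) = nRT/P = 5.097 × 0.08206 × 429.15 / 21.3 = 8.427 L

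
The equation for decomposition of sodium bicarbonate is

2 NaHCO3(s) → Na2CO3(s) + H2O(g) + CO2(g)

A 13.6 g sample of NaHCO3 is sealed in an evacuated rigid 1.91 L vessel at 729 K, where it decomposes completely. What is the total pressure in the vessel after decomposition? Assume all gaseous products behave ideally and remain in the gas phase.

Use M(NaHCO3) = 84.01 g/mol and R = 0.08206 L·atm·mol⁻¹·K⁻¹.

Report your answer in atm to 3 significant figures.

n(NaHCO3) = 13.6 / 84.01 = 0.1619 mol
n(gas produced) = (2/2) × 0.1619 = 0.1619 mol
P = nRT/V = 0.1619 × 0.08206 × 729 / 1.91 = 5.071 atm

5.07 atm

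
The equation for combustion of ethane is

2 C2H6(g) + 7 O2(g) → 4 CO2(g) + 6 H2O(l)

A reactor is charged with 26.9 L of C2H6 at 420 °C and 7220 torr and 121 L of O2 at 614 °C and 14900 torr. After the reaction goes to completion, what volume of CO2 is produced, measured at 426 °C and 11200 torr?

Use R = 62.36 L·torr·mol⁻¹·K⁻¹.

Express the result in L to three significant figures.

35.0 L

n(C2H6) = PV/RT = (7220 × 26.9) / (62.36 × 693.15) = 4.493 mol
n(O2) = PV/RT = (14900 × 121) / (62.36 × 887.15) = 32.59 mol
For 4.493 mol C2H6, stoichiometry requires (7/2) × 4.493 = 15.73 mol O2; 32.59 mol is available, so C2H6 is limiting.
n(CO2) = (4/2) × 4.493 = 8.986 mol
V(CO2) = nRT/P = 8.986 × 62.36 × 699.15 / 11200 = 34.98 L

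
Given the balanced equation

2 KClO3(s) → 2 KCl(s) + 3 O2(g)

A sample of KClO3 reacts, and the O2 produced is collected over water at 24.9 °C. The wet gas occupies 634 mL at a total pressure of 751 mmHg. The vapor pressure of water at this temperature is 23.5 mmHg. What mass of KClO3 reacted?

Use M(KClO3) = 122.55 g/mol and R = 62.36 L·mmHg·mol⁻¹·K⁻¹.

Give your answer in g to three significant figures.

2.03 g

P(O2) = 751 − 23.5 = 727.5 mmHg
n(O2) = PV/RT = (727.5 × 0.6340) / (62.36 × 298.05) = 0.02482 mol
n(KClO3) = (2/3) × 0.02482 = 0.01655 mol
m(KClO3) = 0.01655 × 122.55 = 2.028 g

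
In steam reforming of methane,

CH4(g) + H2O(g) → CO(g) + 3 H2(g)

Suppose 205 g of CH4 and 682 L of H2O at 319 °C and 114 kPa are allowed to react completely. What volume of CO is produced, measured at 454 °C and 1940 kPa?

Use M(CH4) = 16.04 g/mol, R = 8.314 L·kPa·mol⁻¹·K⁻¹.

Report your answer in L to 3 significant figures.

39.8 L

n(CH4) = 205 / 16.04 = 12.78 mol
n(H2O) = PV/RT = (114 × 682) / (8.314 × 592.15) = 15.79 mol
For 12.78 mol CH4, stoichiometry requires (1/1) × 12.78 = 12.78 mol H2O; 15.79 mol is available, so CH4 is limiting.
n(CO) = (1/1) × 12.78 = 12.78 mol
V(CO) = nRT/P = 12.78 × 8.314 × 727.15 / 1940 = 39.83 L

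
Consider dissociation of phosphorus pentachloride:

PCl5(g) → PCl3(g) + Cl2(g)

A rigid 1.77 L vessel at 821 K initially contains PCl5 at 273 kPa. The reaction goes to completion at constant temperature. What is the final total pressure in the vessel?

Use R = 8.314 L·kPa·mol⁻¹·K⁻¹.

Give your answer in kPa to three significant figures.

Since T and V are fixed, P_final/P_initial = n_final/n_initial = 2/1.
P_final = (2/1) × 273 = 546.0 kPa

546 kPa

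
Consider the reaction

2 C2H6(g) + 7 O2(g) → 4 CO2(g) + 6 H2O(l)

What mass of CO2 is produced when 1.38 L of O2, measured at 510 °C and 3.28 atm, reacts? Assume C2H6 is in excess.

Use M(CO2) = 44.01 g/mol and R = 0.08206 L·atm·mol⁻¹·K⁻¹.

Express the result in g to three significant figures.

1.77 g

n(O2) = PV/RT = (3.28 × 1.38) / (0.08206 × 783.15) = 0.07043 mol
n(CO2) = (4/7) × 0.07043 = 0.04025 mol
m(CO2) = 0.04025 × 44.01 = 1.771 g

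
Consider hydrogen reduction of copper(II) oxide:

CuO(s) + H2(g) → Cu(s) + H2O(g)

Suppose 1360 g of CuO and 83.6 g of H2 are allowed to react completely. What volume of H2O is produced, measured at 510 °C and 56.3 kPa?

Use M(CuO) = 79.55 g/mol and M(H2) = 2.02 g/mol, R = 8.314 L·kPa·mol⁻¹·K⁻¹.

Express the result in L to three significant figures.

n(CuO) = 1360 / 79.55 = 17.10 mol
n(H2) = 83.6 / 2.02 = 41.39 mol
For 17.10 mol CuO, stoichiometry requires (1/1) × 17.10 = 17.10 mol H2; 41.39 mol is available, so CuO is limiting.
n(H2O) = (1/1) × 17.10 = 17.10 mol
V(H2O) = nRT/P = 17.10 × 8.314 × 783.15 / 56.3 = 1978 L

1980 L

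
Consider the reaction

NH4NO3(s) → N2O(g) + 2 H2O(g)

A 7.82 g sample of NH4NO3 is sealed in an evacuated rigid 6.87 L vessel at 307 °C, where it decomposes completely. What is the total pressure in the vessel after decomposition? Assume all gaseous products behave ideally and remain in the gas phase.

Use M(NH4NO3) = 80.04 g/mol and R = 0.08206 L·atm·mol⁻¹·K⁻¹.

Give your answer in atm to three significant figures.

n(NH4NO3) = 7.82 / 80.04 = 0.09770 mol
n(gas produced) = (3/1) × 0.09770 = 0.2931 mol
P = nRT/V = 0.2931 × 0.08206 × 580.15 / 6.87 = 2.031 atm

2.03 atm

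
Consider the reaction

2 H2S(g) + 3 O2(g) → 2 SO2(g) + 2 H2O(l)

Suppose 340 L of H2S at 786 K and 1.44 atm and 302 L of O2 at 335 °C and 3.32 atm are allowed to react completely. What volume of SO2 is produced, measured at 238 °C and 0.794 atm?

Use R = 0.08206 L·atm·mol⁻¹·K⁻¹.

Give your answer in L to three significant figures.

n(H2S) = PV/RT = (1.44 × 340) / (0.08206 × 786) = 7.591 mol
n(O2) = PV/RT = (3.32 × 302) / (0.08206 × 608.15) = 20.09 mol
For 7.591 mol H2S, stoichiometry requires (3/2) × 7.591 = 11.39 mol O2; 20.09 mol is available, so H2S is limiting.
n(SO2) = (2/2) × 7.591 = 7.591 mol
V(SO2) = nRT/P = 7.591 × 0.08206 × 511.15 / 0.794 = 401.0 L

401 L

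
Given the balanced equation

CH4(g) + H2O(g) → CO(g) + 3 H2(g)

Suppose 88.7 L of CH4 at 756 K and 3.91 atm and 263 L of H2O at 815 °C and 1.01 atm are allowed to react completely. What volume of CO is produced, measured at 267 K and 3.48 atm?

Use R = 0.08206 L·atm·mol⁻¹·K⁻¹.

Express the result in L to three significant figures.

18.7 L

n(CH4) = PV/RT = (3.91 × 88.7) / (0.08206 × 756) = 5.590 mol
n(H2O) = PV/RT = (1.01 × 263) / (0.08206 × 1088.15) = 2.975 mol
For 5.590 mol CH4, stoichiometry requires (1/1) × 5.590 = 5.590 mol H2O; 2.975 mol is available, so H2O is limiting.
n(CO) = (1/1) × 2.975 = 2.975 mol
V(CO) = nRT/P = 2.975 × 0.08206 × 267 / 3.48 = 18.73 L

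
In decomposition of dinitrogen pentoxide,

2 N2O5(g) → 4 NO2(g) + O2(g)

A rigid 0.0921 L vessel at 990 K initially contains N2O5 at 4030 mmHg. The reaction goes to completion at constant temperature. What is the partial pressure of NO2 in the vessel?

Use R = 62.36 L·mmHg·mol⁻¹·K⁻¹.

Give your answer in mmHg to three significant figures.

8060 mmHg

n(N2O5)₀ = PV/RT = (4030 × 0.0921) / (62.36 × 990) = 0.006012 mol
n(NO2) = (4/2) × 0.006012 = 0.01202 mol
P(NO2) = nRT/V = 0.01202 × 62.36 × 990 / 0.0921 = 8057 mmHg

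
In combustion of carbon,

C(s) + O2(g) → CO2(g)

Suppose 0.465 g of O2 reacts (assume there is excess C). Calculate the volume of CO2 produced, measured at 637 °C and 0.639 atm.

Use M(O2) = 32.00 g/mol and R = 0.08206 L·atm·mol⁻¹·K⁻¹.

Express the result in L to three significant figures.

n(O2) = 0.4650 / 32.00 = 0.01453 mol
n(CO2) = (1/1) × 0.01453 = 0.01453 mol
V = nRT/P = 0.01453 × 0.08206 × 910.15 / 0.639 = 1.698 L

1.70 L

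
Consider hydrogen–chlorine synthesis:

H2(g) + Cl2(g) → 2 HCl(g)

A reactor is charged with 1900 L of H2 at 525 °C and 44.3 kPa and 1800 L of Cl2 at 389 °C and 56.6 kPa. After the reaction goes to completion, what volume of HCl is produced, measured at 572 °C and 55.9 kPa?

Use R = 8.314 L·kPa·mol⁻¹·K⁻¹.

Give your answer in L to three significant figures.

3190 L

n(H2) = PV/RT = (44.3 × 1900) / (8.314 × 798.15) = 12.68 mol
n(Cl2) = PV/RT = (56.6 × 1800) / (8.314 × 662.15) = 18.51 mol
For 12.68 mol H2, stoichiometry requires (1/1) × 12.68 = 12.68 mol Cl2; 18.51 mol is available, so H2 is limiting.
n(HCl) = (2/1) × 12.68 = 25.36 mol
V(HCl) = nRT/P = 25.36 × 8.314 × 845.15 / 55.9 = 3188 L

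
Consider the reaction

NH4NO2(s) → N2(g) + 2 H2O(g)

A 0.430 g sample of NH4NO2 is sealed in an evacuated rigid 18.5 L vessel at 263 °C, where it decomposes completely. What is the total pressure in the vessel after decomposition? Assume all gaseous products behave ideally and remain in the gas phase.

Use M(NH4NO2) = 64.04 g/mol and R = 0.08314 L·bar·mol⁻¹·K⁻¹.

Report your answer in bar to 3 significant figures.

0.0485 bar

n(NH4NO2) = 0.430 / 64.04 = 0.006715 mol
n(gas produced) = (3/1) × 0.006715 = 0.02014 mol
P = nRT/V = 0.02014 × 0.08314 × 536.15 / 18.5 = 0.04853 bar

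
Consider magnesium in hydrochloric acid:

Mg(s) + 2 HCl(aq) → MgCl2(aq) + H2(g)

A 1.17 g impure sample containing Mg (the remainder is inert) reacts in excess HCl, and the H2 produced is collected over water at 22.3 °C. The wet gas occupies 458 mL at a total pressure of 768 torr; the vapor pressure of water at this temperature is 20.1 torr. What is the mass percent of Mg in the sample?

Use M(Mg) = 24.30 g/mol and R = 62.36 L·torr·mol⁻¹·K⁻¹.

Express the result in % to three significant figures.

P(H2) = 768 − 20.1 = 747.9 torr
n(H2) = PV/RT = (747.9 × 0.4580) / (62.36 × 295.45) = 0.01859 mol
n(Mg) = (1/1) × 0.01859 = 0.01859 mol
m(Mg) = 0.01859 × 24.30 = 0.4517 g
%Mg = 0.4517 / 1.17 × 100 = 38.61%

38.6 %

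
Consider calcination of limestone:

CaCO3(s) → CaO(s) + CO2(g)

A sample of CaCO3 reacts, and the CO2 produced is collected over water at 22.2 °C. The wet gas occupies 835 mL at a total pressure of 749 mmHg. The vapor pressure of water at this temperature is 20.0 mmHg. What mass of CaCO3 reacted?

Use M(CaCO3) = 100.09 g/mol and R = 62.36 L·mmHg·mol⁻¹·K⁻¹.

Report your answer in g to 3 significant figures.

P(CO2) = 749 − 20.0 = 729.0 mmHg
n(CO2) = PV/RT = (729.0 × 0.8350) / (62.36 × 295.35) = 0.03305 mol
n(CaCO3) = (1/1) × 0.03305 = 0.03305 mol
m(CaCO3) = 0.03305 × 100.09 = 3.308 g

3.31 g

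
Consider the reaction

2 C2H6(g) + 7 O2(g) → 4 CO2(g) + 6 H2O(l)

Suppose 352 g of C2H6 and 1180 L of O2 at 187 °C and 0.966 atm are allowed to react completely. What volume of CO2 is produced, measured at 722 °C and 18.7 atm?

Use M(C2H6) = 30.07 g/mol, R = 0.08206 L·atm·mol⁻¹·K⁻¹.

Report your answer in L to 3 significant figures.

n(C2H6) = 352 / 30.07 = 11.71 mol
n(O2) = PV/RT = (0.966 × 1180) / (0.08206 × 460.15) = 30.19 mol
For 11.71 mol C2H6, stoichiometry requires (7/2) × 11.71 = 40.98 mol O2; 30.19 mol is available, so O2 is limiting.
n(CO2) = (4/7) × 30.19 = 17.25 mol
V(CO2) = nRT/P = 17.25 × 0.08206 × 995.15 / 18.7 = 75.33 L

75.3 L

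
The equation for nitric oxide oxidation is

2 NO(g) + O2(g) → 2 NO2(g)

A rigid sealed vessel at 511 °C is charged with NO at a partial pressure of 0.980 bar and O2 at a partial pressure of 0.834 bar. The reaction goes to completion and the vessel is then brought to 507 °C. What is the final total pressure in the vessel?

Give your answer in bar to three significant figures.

1.32 bar

Because the vessel is rigid and T is held at 511 °C, work the stoichiometry in partial pressures (P_i = n_iRT/V).
P(O2) required for 0.980 bar of NO = (1/2) × 0.980 = 0.4900 bar; available 0.834 bar, so NO is limiting.
P(O2) remaining = 0.834 − (1/2) × 0.980 = 0.3440 bar
P(gaseous products) = (2)/2 × 0.980 = 0.9800 bar
P_total at 511 °C = 0.3440 + 0.9800 = 1.324 bar
Scaling to 507 °C: P = 1.324 × 780.15/784.15 = 1.317 bar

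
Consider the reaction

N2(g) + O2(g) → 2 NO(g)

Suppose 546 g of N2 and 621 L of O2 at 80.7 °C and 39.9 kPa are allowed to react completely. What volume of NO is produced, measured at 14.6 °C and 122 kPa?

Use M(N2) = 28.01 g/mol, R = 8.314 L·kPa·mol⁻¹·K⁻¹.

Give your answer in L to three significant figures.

n(N2) = 546 / 28.01 = 19.49 mol
n(O2) = PV/RT = (39.9 × 621) / (8.314 × 353.85) = 8.422 mol
For 19.49 mol N2, stoichiometry requires (1/1) × 19.49 = 19.49 mol O2; 8.422 mol is available, so O2 is limiting.
n(NO) = (2/1) × 8.422 = 16.84 mol
V(NO) = nRT/P = 16.84 × 8.314 × 287.75 / 122 = 330.2 L

330 L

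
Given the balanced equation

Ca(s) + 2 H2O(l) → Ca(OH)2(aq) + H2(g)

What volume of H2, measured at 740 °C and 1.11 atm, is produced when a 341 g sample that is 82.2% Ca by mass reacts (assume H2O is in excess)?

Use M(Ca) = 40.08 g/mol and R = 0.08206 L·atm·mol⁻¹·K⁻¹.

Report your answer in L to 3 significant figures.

524 L

mass of Ca = 341 × 82.2/100 = 280.3 g
n(Ca) = 280.3 / 40.08 = 6.994 mol
n(H2) = (1/1) × 6.994 = 6.994 mol
V = nRT/P = 6.994 × 0.08206 × 1013.15 / 1.11 = 523.9 L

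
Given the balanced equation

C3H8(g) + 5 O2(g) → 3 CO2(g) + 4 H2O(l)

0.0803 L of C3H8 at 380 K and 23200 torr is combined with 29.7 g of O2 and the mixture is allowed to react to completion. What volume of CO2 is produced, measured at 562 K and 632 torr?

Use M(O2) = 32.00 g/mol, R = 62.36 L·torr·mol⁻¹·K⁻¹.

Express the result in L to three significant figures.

13.1 L

n(C3H8) = PV/RT = (23200 × 0.0803) / (62.36 × 380) = 0.07862 mol
n(O2) = 29.7 / 32.00 = 0.9281 mol
For 0.07862 mol C3H8, stoichiometry requires (5/1) × 0.07862 = 0.3931 mol O2; 0.9281 mol is available, so C3H8 is limiting.
n(CO2) = (3/1) × 0.07862 = 0.2359 mol
V(CO2) = nRT/P = 0.2359 × 62.36 × 562 / 632 = 13.08 L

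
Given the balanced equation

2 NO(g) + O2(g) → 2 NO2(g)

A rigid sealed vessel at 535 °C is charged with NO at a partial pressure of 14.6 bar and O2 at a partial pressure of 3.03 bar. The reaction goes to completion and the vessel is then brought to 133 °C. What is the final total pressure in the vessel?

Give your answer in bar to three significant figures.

At constant V, partial pressures at 535 °C are proportional to moles, so apply stoichiometry directly to pressures.
P(O2) required for 14.6 bar of NO = (1/2) × 14.6 = 7.300 bar; available 3.03 bar, so O2 is limiting.
P(NO) remaining = 14.6 − (2/1) × 3.03 = 8.540 bar
P(gaseous products) = (2)/1 × 3.03 = 6.060 bar
P_total at 535 °C = 8.540 + 6.060 = 14.60 bar
Scaling to 133 °C: P = 14.60 × 406.15/808.15 = 7.337 bar

7.34 bar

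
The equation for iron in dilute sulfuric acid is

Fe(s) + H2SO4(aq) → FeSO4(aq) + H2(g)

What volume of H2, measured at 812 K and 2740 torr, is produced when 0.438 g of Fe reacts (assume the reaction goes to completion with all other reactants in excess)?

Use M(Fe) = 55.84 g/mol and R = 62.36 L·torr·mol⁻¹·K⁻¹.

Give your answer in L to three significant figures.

0.145 L

n(Fe) = 0.4380 / 55.84 = 0.007844 mol
n(H2) = (1/1) × 0.007844 = 0.007844 mol
V = nRT/P = 0.007844 × 62.36 × 812 / 2740 = 0.1450 L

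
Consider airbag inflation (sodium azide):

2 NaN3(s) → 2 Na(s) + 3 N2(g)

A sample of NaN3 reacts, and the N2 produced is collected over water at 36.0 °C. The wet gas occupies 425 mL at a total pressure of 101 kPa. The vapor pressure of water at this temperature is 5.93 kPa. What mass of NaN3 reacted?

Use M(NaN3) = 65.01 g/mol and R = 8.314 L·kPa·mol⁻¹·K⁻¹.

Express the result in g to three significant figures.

0.681 g

P(N2) = 101 − 5.93 = 95.07 kPa
n(N2) = PV/RT = (95.07 × 0.4250) / (8.314 × 309.15) = 0.01572 mol
n(NaN3) = (2/3) × 0.01572 = 0.01048 mol
m(NaN3) = 0.01048 × 65.01 = 0.6813 g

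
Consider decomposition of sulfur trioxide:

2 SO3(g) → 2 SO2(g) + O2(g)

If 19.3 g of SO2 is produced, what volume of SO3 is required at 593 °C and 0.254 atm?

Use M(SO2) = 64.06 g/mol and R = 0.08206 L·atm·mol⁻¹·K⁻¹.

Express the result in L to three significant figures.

84.3 L

n(SO2) = 19.30 / 64.06 = 0.3013 mol
n(SO3) = (2/2) × 0.3013 = 0.3013 mol
V = nRT/P = 0.3013 × 0.08206 × 866.15 / 0.254 = 84.31 L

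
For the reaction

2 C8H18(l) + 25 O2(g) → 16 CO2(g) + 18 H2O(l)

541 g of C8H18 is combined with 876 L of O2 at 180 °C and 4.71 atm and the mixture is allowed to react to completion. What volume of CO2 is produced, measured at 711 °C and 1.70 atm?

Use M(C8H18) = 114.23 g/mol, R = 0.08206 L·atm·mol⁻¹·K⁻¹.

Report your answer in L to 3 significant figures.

n(C8H18) = 541 / 114.23 = 4.736 mol
n(O2) = PV/RT = (4.71 × 876) / (0.08206 × 453.15) = 111.0 mol
For 4.736 mol C8H18, stoichiometry requires (25/2) × 4.736 = 59.20 mol O2; 111.0 mol is available, so C8H18 is limiting.
n(CO2) = (16/2) × 4.736 = 37.89 mol
V(CO2) = nRT/P = 37.89 × 0.08206 × 984.15 / 1.70 = 1800 L

1800 L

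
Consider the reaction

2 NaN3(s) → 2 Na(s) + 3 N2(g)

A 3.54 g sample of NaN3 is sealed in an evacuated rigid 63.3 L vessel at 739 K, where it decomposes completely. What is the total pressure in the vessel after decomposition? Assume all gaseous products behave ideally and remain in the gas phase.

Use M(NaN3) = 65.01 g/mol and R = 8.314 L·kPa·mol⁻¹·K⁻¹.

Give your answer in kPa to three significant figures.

7.93 kPa

n(NaN3) = 3.54 / 65.01 = 0.05445 mol
n(gas produced) = (3/2) × 0.05445 = 0.08167 mol
P = nRT/V = 0.08167 × 8.314 × 739 / 63.3 = 7.927 kPa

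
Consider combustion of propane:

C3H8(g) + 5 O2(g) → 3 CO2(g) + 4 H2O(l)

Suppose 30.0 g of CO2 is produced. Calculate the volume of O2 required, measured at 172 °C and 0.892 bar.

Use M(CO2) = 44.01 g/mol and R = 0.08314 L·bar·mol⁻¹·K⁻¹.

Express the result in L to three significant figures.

47.1 L

n(CO2) = 30.00 / 44.01 = 0.6817 mol
n(O2) = (5/3) × 0.6817 = 1.136 mol
V = nRT/P = 1.136 × 0.08314 × 445.15 / 0.892 = 47.13 L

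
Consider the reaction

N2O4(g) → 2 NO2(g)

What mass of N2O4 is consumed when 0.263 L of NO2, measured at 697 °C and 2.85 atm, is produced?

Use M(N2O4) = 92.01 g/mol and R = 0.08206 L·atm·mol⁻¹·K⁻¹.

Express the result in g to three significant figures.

n(NO2) = PV/RT = (2.85 × 0.263) / (0.08206 × 970.15) = 0.009415 mol
n(N2O4) = (1/2) × 0.009415 = 0.004707 mol
m(N2O4) = 0.004707 × 92.01 = 0.4331 g

0.433 g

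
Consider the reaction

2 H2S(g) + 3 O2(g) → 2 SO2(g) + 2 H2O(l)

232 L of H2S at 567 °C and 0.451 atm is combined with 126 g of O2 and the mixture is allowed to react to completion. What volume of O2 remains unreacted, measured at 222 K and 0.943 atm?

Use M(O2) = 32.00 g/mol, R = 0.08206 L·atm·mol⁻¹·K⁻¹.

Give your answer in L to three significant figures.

n(H2S) = PV/RT = (0.451 × 232) / (0.08206 × 840.15) = 1.518 mol
n(O2) = 126 / 32.00 = 3.938 mol
For 1.518 mol H2S, stoichiometry requires (3/2) × 1.518 = 2.277 mol O2; 3.938 mol is available, so H2S is limiting.
n(O2) consumed = (3/2) × 1.518 = 2.277 mol; remaining = 3.938 − 2.277 = 1.661 mol
V(O2) = nRT/P = 1.661 × 0.08206 × 222 / 0.943 = 32.09 L

32.1 L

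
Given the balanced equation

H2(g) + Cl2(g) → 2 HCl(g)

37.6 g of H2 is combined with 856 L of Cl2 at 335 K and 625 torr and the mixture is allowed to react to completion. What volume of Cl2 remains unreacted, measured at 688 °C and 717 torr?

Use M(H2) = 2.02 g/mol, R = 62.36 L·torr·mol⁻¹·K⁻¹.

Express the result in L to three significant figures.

n(H2) = 37.6 / 2.02 = 18.61 mol
n(Cl2) = PV/RT = (625 × 856) / (62.36 × 335) = 25.61 mol
For 18.61 mol H2, stoichiometry requires (1/1) × 18.61 = 18.61 mol Cl2; 25.61 mol is available, so H2 is limiting.
n(Cl2) consumed = (1/1) × 18.61 = 18.61 mol; remaining = 25.61 − 18.61 = 7.000 mol
V(Cl2) = nRT/P = 7.000 × 62.36 × 961.15 / 717 = 585.2 L

585 L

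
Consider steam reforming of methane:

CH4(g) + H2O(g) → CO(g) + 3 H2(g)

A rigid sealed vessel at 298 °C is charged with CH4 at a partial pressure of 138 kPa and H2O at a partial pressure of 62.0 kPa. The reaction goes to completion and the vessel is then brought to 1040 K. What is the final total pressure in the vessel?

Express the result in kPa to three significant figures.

590 kPa

With V and T fixed, P_i ∝ n_i, so the mole ratios apply directly to partial pressures at 298 °C.
P(H2O) required for 138 kPa of CH4 = (1/1) × 138 = 138.0 kPa; available 62.0 kPa, so H2O is limiting.
P(CH4) remaining = 138 − (1/1) × 62.0 = 76.00 kPa
P(gaseous products) = (1+3)/1 × 62.0 = 248.0 kPa
P_total at 298 °C = 76.00 + 248.0 = 324.0 kPa
Scaling to 1040 K: P = 324.0 × 1040/571.15 = 590.0 kPa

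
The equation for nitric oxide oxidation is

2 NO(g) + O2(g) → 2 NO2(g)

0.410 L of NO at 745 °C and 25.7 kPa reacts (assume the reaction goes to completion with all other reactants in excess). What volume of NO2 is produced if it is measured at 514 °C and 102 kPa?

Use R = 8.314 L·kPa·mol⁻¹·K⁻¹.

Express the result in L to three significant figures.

n(NO) = PV/RT = (25.7 × 0.410) / (8.314 × 1018.15) = 0.001245 mol
n(NO2) = (2/2) × 0.001245 = 0.001245 mol
V = nRT/P = 0.001245 × 8.314 × 787.15 / 102 = 0.07988 L

0.0799 L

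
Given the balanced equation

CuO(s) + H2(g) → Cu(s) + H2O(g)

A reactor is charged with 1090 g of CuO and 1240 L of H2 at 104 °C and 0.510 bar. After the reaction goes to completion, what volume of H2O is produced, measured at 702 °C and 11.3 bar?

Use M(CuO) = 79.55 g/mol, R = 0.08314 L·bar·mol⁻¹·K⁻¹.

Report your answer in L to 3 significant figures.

n(CuO) = 1090 / 79.55 = 13.70 mol
n(H2) = PV/RT = (0.510 × 1240) / (0.08314 × 377.15) = 20.17 mol
For 13.70 mol CuO, stoichiometry requires (1/1) × 13.70 = 13.70 mol H2; 20.17 mol is available, so CuO is limiting.
n(H2O) = (1/1) × 13.70 = 13.70 mol
V(H2O) = nRT/P = 13.70 × 0.08314 × 975.15 / 11.3 = 98.29 L

98.3 L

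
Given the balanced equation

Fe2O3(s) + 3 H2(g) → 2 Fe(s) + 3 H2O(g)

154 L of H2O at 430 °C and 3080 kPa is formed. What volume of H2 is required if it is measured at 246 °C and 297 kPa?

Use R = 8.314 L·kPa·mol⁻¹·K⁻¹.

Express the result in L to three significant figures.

n(H2O) = PV/RT = (3080 × 154) / (8.314 × 703.15) = 81.14 mol
n(H2) = (3/3) × 81.14 = 81.14 mol
V = nRT/P = 81.14 × 8.314 × 519.15 / 297 = 1179 L

1180 L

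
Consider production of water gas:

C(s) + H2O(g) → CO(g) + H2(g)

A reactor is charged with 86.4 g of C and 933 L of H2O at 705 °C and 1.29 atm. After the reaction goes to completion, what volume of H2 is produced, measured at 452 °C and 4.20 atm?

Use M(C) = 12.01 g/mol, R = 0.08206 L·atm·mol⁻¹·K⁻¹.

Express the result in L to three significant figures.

102 L

n(C) = 86.4 / 12.01 = 7.194 mol
n(H2O) = PV/RT = (1.29 × 933) / (0.08206 × 978.15) = 14.99 mol
For 7.194 mol C, stoichiometry requires (1/1) × 7.194 = 7.194 mol H2O; 14.99 mol is available, so C is limiting.
n(H2) = (1/1) × 7.194 = 7.194 mol
V(H2) = nRT/P = 7.194 × 0.08206 × 725.15 / 4.20 = 101.9 L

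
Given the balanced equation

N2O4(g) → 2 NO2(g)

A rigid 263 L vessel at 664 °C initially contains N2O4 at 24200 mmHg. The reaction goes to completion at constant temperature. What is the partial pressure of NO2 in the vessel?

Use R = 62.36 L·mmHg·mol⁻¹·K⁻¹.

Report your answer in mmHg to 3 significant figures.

n(N2O4)₀ = PV/RT = (24200 × 263) / (62.36 × 937.15) = 108.9 mol
n(NO2) = (2/1) × 108.9 = 217.8 mol
P(NO2) = nRT/V = 217.8 × 62.36 × 937.15 / 263 = 48400 mmHg

48400 mmHg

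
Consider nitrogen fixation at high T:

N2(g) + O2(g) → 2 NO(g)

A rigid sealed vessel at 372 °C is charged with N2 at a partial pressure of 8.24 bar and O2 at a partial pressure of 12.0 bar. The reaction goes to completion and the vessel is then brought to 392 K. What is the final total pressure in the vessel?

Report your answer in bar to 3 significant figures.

At constant V, partial pressures at 372 °C are proportional to moles, so apply stoichiometry directly to pressures.
P(O2) required for 8.24 bar of N2 = (1/1) × 8.24 = 8.240 bar; available 12.0 bar, so N2 is limiting.
P(O2) remaining = 12.0 − (1/1) × 8.24 = 3.760 bar
P(gaseous products) = (2)/1 × 8.24 = 16.48 bar
P_total at 372 °C = 3.760 + 16.48 = 20.24 bar
Scaling to 392 K: P = 20.24 × 392/645.15 = 12.30 bar

12.3 bar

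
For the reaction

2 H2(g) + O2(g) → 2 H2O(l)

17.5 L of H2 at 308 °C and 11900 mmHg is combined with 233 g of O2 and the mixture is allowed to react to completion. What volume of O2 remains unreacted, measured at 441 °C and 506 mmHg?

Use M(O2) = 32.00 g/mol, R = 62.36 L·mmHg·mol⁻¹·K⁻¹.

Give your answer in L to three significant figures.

n(H2) = PV/RT = (11900 × 17.5) / (62.36 × 581.15) = 5.746 mol
n(O2) = 233 / 32.00 = 7.281 mol
For 5.746 mol H2, stoichiometry requires (1/2) × 5.746 = 2.873 mol O2; 7.281 mol is available, so H2 is limiting.
n(O2) consumed = (1/2) × 5.746 = 2.873 mol; remaining = 7.281 − 2.873 = 4.408 mol
V(O2) = nRT/P = 4.408 × 62.36 × 714.15 / 506 = 388.0 L

388 L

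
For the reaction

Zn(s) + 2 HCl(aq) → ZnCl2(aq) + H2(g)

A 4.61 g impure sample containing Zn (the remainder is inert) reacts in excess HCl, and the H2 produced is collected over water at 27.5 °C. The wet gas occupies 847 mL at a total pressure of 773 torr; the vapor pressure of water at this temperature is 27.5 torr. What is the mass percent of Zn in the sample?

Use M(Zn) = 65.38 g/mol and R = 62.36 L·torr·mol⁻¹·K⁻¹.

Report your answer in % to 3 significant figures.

47.8 %

P(H2) = 773 − 27.5 = 745.5 torr
n(H2) = PV/RT = (745.5 × 0.8470) / (62.36 × 300.65) = 0.03368 mol
n(Zn) = (1/1) × 0.03368 = 0.03368 mol
m(Zn) = 0.03368 × 65.38 = 2.202 g
%Zn = 2.202 / 4.61 × 100 = 47.77%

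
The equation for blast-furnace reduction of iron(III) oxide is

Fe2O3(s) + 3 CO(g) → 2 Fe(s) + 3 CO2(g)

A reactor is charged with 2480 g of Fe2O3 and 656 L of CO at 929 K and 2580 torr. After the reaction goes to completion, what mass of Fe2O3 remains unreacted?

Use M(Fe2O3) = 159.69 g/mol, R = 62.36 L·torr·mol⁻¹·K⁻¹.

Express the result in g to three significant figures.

n(Fe2O3) = 2480 / 159.69 = 15.53 mol
n(CO) = PV/RT = (2580 × 656) / (62.36 × 929) = 29.21 mol
For 15.53 mol Fe2O3, stoichiometry requires (3/1) × 15.53 = 46.59 mol CO; 29.21 mol is available, so CO is limiting.
n(Fe2O3) consumed = (1/3) × 29.21 = 9.737 mol; remaining = 15.53 − 9.737 = 5.793 mol
m(Fe2O3) = 5.793 × 159.69 = 925.1 g

925 g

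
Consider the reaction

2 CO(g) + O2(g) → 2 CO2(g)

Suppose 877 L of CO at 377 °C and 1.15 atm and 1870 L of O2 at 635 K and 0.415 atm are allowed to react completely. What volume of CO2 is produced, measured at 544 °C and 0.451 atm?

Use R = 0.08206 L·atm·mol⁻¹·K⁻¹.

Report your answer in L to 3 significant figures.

2810 L

n(CO) = PV/RT = (1.15 × 877) / (0.08206 × 650.15) = 18.90 mol
n(O2) = PV/RT = (0.415 × 1870) / (0.08206 × 635) = 14.89 mol
For 18.90 mol CO, stoichiometry requires (1/2) × 18.90 = 9.450 mol O2; 14.89 mol is available, so CO is limiting.
n(CO2) = (2/2) × 18.90 = 18.90 mol
V(CO2) = nRT/P = 18.90 × 0.08206 × 817.15 / 0.451 = 2810 L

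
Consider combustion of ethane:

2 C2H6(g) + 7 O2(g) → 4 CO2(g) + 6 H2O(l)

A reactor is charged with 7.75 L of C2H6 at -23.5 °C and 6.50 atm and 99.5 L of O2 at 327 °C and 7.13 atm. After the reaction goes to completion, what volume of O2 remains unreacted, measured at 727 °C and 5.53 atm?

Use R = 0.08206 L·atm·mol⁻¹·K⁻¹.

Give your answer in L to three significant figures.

86.1 L

n(C2H6) = PV/RT = (6.50 × 7.75) / (0.08206 × 249.65) = 2.459 mol
n(O2) = PV/RT = (7.13 × 99.5) / (0.08206 × 600.15) = 14.41 mol
For 2.459 mol C2H6, stoichiometry requires (7/2) × 2.459 = 8.607 mol O2; 14.41 mol is available, so C2H6 is limiting.
n(O2) consumed = (7/2) × 2.459 = 8.607 mol; remaining = 14.41 − 8.607 = 5.803 mol
V(O2) = nRT/P = 5.803 × 0.08206 × 1000.15 / 5.53 = 86.12 L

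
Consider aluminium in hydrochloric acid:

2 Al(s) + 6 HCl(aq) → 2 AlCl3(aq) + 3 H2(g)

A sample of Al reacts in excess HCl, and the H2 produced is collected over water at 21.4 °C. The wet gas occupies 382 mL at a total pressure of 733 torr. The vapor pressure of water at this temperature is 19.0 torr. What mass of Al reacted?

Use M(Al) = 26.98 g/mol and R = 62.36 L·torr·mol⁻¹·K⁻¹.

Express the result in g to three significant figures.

0.267 g

P(H2) = 733 − 19.0 = 714.0 torr
n(H2) = PV/RT = (714.0 × 0.3820) / (62.36 × 294.55) = 0.01485 mol
n(Al) = (2/3) × 0.01485 = 0.009900 mol
m(Al) = 0.009900 × 26.98 = 0.2671 g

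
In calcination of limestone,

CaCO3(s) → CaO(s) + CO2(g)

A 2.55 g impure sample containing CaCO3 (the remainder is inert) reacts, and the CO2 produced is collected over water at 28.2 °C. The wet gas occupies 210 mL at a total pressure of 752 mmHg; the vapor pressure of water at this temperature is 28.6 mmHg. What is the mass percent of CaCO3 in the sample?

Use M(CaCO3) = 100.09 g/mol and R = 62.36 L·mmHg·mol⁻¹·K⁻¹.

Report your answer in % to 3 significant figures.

31.7 %

P(CO2) = 752 − 28.6 = 723.4 mmHg
n(CO2) = PV/RT = (723.4 × 0.2100) / (62.36 × 301.35) = 0.008084 mol
n(CaCO3) = (1/1) × 0.008084 = 0.008084 mol
m(CaCO3) = 0.008084 × 100.09 = 0.8091 g
%CaCO3 = 0.8091 / 2.55 × 100 = 31.73%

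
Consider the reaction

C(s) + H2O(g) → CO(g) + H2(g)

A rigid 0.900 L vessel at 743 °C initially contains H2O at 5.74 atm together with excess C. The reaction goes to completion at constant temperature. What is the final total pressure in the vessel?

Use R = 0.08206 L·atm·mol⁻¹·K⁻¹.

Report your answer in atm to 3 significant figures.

11.5 atm

Rigid vessel, constant T ⇒ P scales with total gas moles (1 → 2).
P_final = (2/1) × 5.74 = 11.48 atm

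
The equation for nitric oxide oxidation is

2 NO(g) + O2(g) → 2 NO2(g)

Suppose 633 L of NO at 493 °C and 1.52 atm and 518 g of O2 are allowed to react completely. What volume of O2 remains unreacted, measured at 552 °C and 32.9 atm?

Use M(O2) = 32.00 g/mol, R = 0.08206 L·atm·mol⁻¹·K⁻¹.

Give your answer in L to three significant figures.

17.6 L

n(NO) = PV/RT = (1.52 × 633) / (0.08206 × 766.15) = 15.30 mol
n(O2) = 518 / 32.00 = 16.19 mol
For 15.30 mol NO, stoichiometry requires (1/2) × 15.30 = 7.650 mol O2; 16.19 mol is available, so NO is limiting.
n(O2) consumed = (1/2) × 15.30 = 7.650 mol; remaining = 16.19 − 7.650 = 8.540 mol
V(O2) = nRT/P = 8.540 × 0.08206 × 825.15 / 32.9 = 17.58 L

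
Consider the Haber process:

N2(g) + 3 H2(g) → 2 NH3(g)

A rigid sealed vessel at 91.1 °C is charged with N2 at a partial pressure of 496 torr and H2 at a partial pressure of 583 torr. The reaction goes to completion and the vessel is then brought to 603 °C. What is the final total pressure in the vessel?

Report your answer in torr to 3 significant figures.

At constant V, partial pressures at 91.1 °C are proportional to moles, so apply stoichiometry directly to pressures.
P(H2) required for 496 torr of N2 = (3/1) × 496 = 1488 torr; available 583 torr, so H2 is limiting.
P(N2) remaining = 496 − (1/3) × 583 = 301.7 torr
P(gaseous products) = (2)/3 × 583 = 388.7 torr
P_total at 91.1 °C = 301.7 + 388.7 = 690.4 torr
Scaling to 603 °C: P = 690.4 × 876.15/364.25 = 1661 torr

1660 torr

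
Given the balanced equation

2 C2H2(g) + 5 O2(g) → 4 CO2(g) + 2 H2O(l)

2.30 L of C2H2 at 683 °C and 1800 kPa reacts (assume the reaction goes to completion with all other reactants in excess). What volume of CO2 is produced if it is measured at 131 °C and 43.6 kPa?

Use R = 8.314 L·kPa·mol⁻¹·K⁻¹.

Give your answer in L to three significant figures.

80.3 L

n(C2H2) = PV/RT = (1800 × 2.30) / (8.314 × 956.15) = 0.5208 mol
n(CO2) = (4/2) × 0.5208 = 1.042 mol
V = nRT/P = 1.042 × 8.314 × 404.15 / 43.6 = 80.30 L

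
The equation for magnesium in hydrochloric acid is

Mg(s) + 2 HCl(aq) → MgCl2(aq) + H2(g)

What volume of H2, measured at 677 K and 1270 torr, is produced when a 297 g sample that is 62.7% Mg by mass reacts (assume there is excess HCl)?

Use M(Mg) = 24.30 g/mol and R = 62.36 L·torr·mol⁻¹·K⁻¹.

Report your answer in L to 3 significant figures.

255 L

mass of Mg = 297 × 62.7/100 = 186.2 g
n(Mg) = 186.2 / 24.30 = 7.663 mol
n(H2) = (1/1) × 7.663 = 7.663 mol
V = nRT/P = 7.663 × 62.36 × 677 / 1270 = 254.7 L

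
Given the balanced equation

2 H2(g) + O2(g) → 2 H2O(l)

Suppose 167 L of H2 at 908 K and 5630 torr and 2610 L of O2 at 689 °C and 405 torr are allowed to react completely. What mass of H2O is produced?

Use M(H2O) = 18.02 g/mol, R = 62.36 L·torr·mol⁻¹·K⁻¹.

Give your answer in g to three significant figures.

299 g

n(H2) = PV/RT = (5630 × 167) / (62.36 × 908) = 16.60 mol
n(O2) = PV/RT = (405 × 2610) / (62.36 × 962.15) = 17.62 mol
For 16.60 mol H2, stoichiometry requires (1/2) × 16.60 = 8.300 mol O2; 17.62 mol is available, so H2 is limiting.
n(H2O) = (2/2) × 16.60 = 16.60 mol
m(H2O) = 16.60 × 18.02 = 299.1 g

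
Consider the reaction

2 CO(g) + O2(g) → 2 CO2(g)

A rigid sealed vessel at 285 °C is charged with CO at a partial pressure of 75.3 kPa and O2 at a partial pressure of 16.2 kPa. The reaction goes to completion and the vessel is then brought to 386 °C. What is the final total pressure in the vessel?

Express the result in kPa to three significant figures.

With V and T fixed, P_i ∝ n_i, so the mole ratios apply directly to partial pressures at 285 °C.
P(O2) required for 75.3 kPa of CO = (1/2) × 75.3 = 37.65 kPa; available 16.2 kPa, so O2 is limiting.
P(CO) remaining = 75.3 − (2/1) × 16.2 = 42.90 kPa
P(gaseous products) = (2)/1 × 16.2 = 32.40 kPa
P_total at 285 °C = 42.90 + 32.40 = 75.30 kPa
Scaling to 386 °C: P = 75.30 × 659.15/558.15 = 88.93 kPa

88.9 kPa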